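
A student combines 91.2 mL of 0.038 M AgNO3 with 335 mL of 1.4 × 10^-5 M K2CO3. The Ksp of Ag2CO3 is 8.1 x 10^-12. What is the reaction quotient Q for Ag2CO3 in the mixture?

Total volume = 91.2 + 335 = 426.2 mL.
[Ag^+] = 3.8 x 10^-2 × (91.2/426.2) = 8.13 × 10^-3 M
[CO3^2-] = 1.4 x 10^-5 × (335/426.2) = 1.10 x 10^-5 M
Ag2CO3(s) ⇌ 2 Ag^+ + CO3^2-, so Q = [Ag^+]^2[CO3^2-]
Q = (8.13 × 10^-3)^2(1.10 x 10^-5) = 7.3 × 10^-10
Q > Ksp, so Ag2CO3 will precipitate.

7.3 × 10^-10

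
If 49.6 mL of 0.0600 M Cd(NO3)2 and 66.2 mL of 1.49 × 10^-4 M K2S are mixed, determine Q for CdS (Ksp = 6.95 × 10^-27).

Total volume = 49.6 + 66.2 = 115.8 mL.
[Cd^2+] = 6.00 x 10^-2 × (49.6/115.8) = 2.570 × 10^-2 M
[S^2-] = 1.49 x 10^-4 × (66.2/115.8) = 8.518 × 10^-5 M
CdS(s) ⇌ Cd^2+(aq) + S^2-(aq), so Q = [Cd^2+][S^2-]
Q = (2.570 x 10^-2)(8.518 × 10^-5) = 2.19 x 10^-6
Q > Ksp, so CdS will precipitate.

2.19e-6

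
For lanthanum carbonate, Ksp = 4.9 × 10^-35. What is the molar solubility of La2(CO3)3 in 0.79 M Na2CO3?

s ≈ 5.0e-18 M

La2(CO3)3(s) ⇌ 2 La^3+(aq) + 3 CO3^2-(aq)
Ksp = [La^3+]^2[CO3^2-]^3
Let s = moles of La2(CO3)3 that dissolve per litre. [La^3+] = 2s, [CO3^2-] = 0.79 + 3s ≈ 0.79 (Ksp is small, so little additional dissolves).
Ksp ≈ (2s)^2 × (0.79)^3
s = 5.0 × 10^-18 M
Check: 3s = 1.5 × 10^-17 ≪ 0.79, so the approximation is valid.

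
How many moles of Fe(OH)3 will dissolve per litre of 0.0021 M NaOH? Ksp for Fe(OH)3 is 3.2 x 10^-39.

3.5 × 10^-31 M

Fe(OH)3(s) ⇌ Fe^3+ + 3 OH^-
Ksp = [Fe^3+][OH^-]^3
Let s be the molar solubility in this solution. [Fe^3+] = s, [OH^-] = 0.0021 + 3s ≈ 0.0021 (Ksp is small, so little additional dissolves).
Ksp ≈ s × (0.0021)^3
s = 3.5 × 10^-31 M
Check: 3s = 1.0 × 10^-30 ≪ 0.0021, so the approximation is valid.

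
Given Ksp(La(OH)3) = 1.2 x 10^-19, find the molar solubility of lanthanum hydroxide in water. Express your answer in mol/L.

La(OH)3(s) ⇌ La^3+(aq) + 3 OH^-(aq)
Ksp = [La^3+][OH^-]^3
If s mol/L of La(OH)3 dissolves, [La^3+] = s and [OH^-] = 3s.
Ksp = s(3s)^3 = 27s^4
s = (1.2 x 10^-19 / 27)^(1/4) = 8.2 × 10^-6 M

8.2 × 10^-6 M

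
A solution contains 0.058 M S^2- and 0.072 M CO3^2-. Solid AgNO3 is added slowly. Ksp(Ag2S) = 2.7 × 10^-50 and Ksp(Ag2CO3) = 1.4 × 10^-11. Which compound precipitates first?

Ag2S

Each salt begins to precipitate when Q = Ksp, i.e. when [Ag^+] reaches its threshold.
For Ag2S: 2.7 × 10^-50 = 0.058 × [Ag^+]^2  ⇒  [Ag^+] = 6.8 × 10^-25 M.
For Ag2CO3: 1.4 × 10^-11 = 0.072 × [Ag^+]^2  ⇒  [Ag^+] = 1.4 × 10^-5 M.
The salt with the lower threshold [Ag^+] precipitates first: Ag2S.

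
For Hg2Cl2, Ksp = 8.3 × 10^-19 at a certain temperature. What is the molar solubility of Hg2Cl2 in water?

Hg2Cl2(s) ⇌ Hg2^2+ + 2 Cl^-
Ksp = [Hg2^2+][Cl^-]^2
With molar solubility s: [Hg2^2+] = s, [Cl^-] = 2s.
Substituting: Ksp = s(2s)^2 = 4s^3
Solving, s = (8.3 × 10^-19/4)^(1/3) = 5.9 × 10^-7 M

s ≈ 5.9 × 10^-7 M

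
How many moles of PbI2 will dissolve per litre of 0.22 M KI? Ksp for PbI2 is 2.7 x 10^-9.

PbI2(s) ⇌ Pb^2+(aq) + 2 I^-(aq)
Ksp = [Pb^2+][I^-]^2
If s mol/L dissolves here, [Pb^2+] = s, [I^-] = 0.22 + 2s ≈ 0.22 (Ksp is small, so little additional dissolves).
Ksp ≈ s × (0.22)^2
s = 5.6 x 10^-8 M
Check: 2s = 1.1 × 10^-7 ≪ 0.22, so the approximation is valid.

5.6 × 10^-8 M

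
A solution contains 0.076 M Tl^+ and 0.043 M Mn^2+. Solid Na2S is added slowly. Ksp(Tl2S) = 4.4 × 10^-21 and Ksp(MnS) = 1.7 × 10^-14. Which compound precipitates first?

Tl2S

Precipitation of each salt starts when its ion product equals its Ksp.
For Tl2S: 4.4 × 10^-21 = (0.076)^2 × [S^2-]  ⇒  [S^2-] = 7.6 x 10^-19 M.
For MnS: 1.7 × 10^-14 = 0.043 × [S^2-]  ⇒  [S^2-] = 4.0 × 10^-13 M.
The salt with the lower threshold [S^2-] precipitates first: Tl2S.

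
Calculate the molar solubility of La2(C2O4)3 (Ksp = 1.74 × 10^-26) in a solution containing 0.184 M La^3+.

La2(C2O4)3(s) <=> 2 La^3+(aq) + 3 C2O4^2-(aq)
Ksp = [La^3+]^2[C2O4^2-]^3
Let s = moles of La2(C2O4)3 that dissolve per litre. [La^3+] = 0.184 + 2s ≈ 0.184, [C2O4^2-] = 3s (common-ion effect: La^3+ is already 0.184 M).
Ksp ≈ (0.184)^2 × (3s)^3
s = 2.67 × 10^-9 M
Check: 2s = 5.3 × 10^-9 ≪ 0.184, so the approximation is valid.

2.67 × 10^-9 M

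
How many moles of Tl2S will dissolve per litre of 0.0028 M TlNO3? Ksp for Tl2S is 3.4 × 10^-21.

Tl2S(s) ⇌ 2 Tl^+ + S^2-
Ksp = [Tl^+]^2[S^2-]
If s mol/L dissolves here, [Tl^+] = 0.0028 + 2s ≈ 0.0028, [S^2-] = s (Ksp is small, so little additional dissolves).
Ksp ≈ (0.0028)^2 × s
s = 4.3 x 10^-16 M
Check: 2s = 8.7 x 10^-16 ≪ 0.0028, so the approximation is valid.

4.3e-16 M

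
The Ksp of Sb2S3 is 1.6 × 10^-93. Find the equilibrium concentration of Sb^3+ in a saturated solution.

[Sb^3+] ≈ 2.2 × 10^-19 M

Sb2S3(s) ⇌ 2 Sb^3+(aq) + 3 S^2-(aq)
Ksp = [Sb^3+]^2[S^2-]^3
Let s = molar solubility. Then [Sb^3+] = 2s and [S^2-] = 3s.
Substituting: Ksp = (2s)^2(3s)^3 = 108s^5
s^5 = 1.6 × 10^-93 / 108, so s = 1.08 × 10^-19 M
[Sb^3+] = 2s = 2.2 x 10^-19 M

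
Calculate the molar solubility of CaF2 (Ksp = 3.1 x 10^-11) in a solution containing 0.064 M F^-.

s ≈ 7.6 × 10^-9 M

CaF2(s) ⇌ Ca^2+ + 2 F^-
Ksp = [Ca^2+][F^-]^2
Let s = moles of CaF2 that dissolve per litre. [Ca^2+] = s, [F^-] = 0.064 + 2s ≈ 0.064 (since the F^- already present dominates).
Ksp ≈ s × (0.064)^2
s = 7.6 × 10^-9 M
Check: 2s = 1.5 × 10^-8 ≪ 0.064, so the approximation is valid.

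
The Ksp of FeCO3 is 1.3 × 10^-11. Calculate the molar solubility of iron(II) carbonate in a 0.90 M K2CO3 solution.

FeCO3(s) ⇌ Fe^2+ + CO3^2-
Ksp = [Fe^2+][CO3^2-]
If s mol/L dissolves here, [Fe^2+] = s, [CO3^2-] = 0.90 + s ≈ 0.90 (since CO3^2- from K2CO3 dominates).
Ksp ≈ s × 0.90
s = 1.4 x 10^-11 M
Check: s = 1.4 × 10^-11 ≪ 0.90, so the approximation is valid.

1.4 x 10^-11 M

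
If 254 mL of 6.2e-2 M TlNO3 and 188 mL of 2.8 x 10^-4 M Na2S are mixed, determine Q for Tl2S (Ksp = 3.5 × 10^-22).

Total volume = 254 + 188 = 442 mL.
[Tl^+] = 6.2 × 10^-2 × (254/442) = 3.56 × 10^-2 M
[S^2-] = 2.8 x 10^-4 × (188/442) = 1.19 × 10^-4 M
Tl2S(s) ⇌ 2 Tl^+ + S^2-, so Q = [Tl^+]^2[S^2-]
Q = (3.56 × 10^-2)^2(1.19 × 10^-4) = 1.5 x 10^-7
Q > Ksp, so Tl2S will precipitate.

1.5 × 10^-7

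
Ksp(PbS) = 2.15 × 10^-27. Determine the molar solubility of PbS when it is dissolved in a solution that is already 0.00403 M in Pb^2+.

PbS(s) ⇌ Pb^2+(aq) + S^2-(aq)
Ksp = [Pb^2+][S^2-]
If s mol/L dissolves here, [Pb^2+] = 0.00403 + s ≈ 0.00403, [S^2-] = s (Ksp is small, so little additional dissolves).
Ksp ≈ 0.00403 × s
s = 5.33 x 10^-25 M
Check: s = 5.3 × 10^-25 ≪ 0.00403, so the approximation is valid.

5.33 × 10^-25 M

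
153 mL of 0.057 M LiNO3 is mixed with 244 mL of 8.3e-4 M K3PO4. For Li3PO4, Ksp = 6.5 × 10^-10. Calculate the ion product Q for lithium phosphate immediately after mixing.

5.4 × 10^-9

Total volume = 153 + 244 = 397 mL.
[Li^+] = 5.7 × 10^-2 × (153/397) = 2.20 × 10^-2 M
[PO4^3-] = 8.3 × 10^-4 × (244/397) = 5.10 x 10^-4 M
Li3PO4(s) <=> 3 Li^+(aq) + PO4^3-(aq), so Q = [Li^+]^3[PO4^3-]
Q = (2.20 × 10^-2)^3(5.10 × 10^-4) = 5.4 × 10^-9
Q > Ksp, so Li3PO4 will precipitate.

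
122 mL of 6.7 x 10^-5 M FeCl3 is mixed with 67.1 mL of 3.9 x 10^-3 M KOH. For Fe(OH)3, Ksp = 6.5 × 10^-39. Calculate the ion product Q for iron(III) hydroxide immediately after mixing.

1.1 × 10^-13

Total volume = 122 + 67.1 = 189.1 mL.
[Fe^3+] = 6.7 × 10^-5 × (122/189.1) = 4.32 x 10^-5 M
[OH^-] = 3.9 × 10^-3 × (67.1/189.1) = 1.38 × 10^-3 M
Fe(OH)3(s) ⇌ Fe^3+(aq) + 3 OH^-(aq), so Q = [Fe^3+][OH^-]^3
Q = (4.32 x 10^-5)(1.38 x 10^-3)^3 = 1.1 × 10^-13
Q > Ksp, so Fe(OH)3 will precipitate.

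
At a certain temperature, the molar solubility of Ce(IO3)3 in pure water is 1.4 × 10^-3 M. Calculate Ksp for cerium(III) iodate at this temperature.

Ce(IO3)3(s) <=> Ce^3+ + 3 IO3^-
With molar solubility s: [Ce^3+] = s, [IO3^-] = 3s.
Ksp = [Ce^3+][IO3^-]^3
Substituting: Ksp = s(3s)^3 = 27s^4
With s = 1.4 x 10^-3: Ksp = 1.0 × 10^-10

Ksp ≈ 1.0 x 10^-10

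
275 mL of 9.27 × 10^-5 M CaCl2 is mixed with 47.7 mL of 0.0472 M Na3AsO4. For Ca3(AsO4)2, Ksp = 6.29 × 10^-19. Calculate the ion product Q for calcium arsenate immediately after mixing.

2.40 × 10^-17

Total volume = 275 + 47.7 = 322.7 mL.
[Ca^2+] = 9.27 × 10^-5 × (275/322.7) = 7.900 × 10^-5 M
[AsO4^3-] = 4.72 × 10^-2 × (47.7/322.7) = 6.977 × 10^-3 M
Ca3(AsO4)2(s) ⇌ 3 Ca^2+ + 2 AsO4^3-, so Q = [Ca^2+]^3[AsO4^3-]^2
Q = (7.900 x 10^-5)^3(6.977 × 10^-3)^2 = 2.40 × 10^-17
Q > Ksp, so Ca3(AsO4)2 will precipitate.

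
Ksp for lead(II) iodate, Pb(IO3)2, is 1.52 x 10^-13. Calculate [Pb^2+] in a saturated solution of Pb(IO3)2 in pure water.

3.36e-5 M

Pb(IO3)2(s) ⇌ Pb^2+ + 2 IO3^-
Ksp = [Pb^2+][IO3^-]^2
With molar solubility s: [Pb^2+] = s, [IO3^-] = 2s.
Ksp = s(2s)^2 = 4s^3
s = (1.52 x 10^-13 / 4)^(1/3) = 3.362 × 10^-5 M
[Pb^2+] = s = 3.36 x 10^-5 M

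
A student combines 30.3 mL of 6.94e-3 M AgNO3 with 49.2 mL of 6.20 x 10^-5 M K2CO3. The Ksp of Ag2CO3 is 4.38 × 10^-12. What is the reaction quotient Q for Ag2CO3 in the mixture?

Total volume = 30.3 + 49.2 = 79.5 mL.
[Ag^+] = 6.94 x 10^-3 × (30.3/79.5) = 2.645 × 10^-3 M
[CO3^2-] = 6.20 × 10^-5 × (49.2/79.5) = 3.837 × 10^-5 M
Ag2CO3(s) <=> 2 Ag^+ + CO3^2-, so Q = [Ag^+]^2[CO3^2-]
Q = (2.645 × 10^-3)^2(3.837 × 10^-5) = 2.68 × 10^-10
Q > Ksp, so Ag2CO3 will precipitate.

Q ≈ 2.68 × 10^-10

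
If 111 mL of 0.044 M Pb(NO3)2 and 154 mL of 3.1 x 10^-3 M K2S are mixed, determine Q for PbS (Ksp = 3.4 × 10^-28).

Total volume = 111 + 154 = 265 mL.
[Pb^2+] = 4.4 × 10^-2 × (111/265) = 1.84 x 10^-2 M
[S^2-] = 3.1 × 10^-3 × (154/265) = 1.80 × 10^-3 M
PbS(s) ⇌ Pb^2+(aq) + S^2-(aq), so Q = [Pb^2+][S^2-]
Q = (1.84 × 10^-2)(1.80 × 10^-3) = 3.3 × 10^-5
Q > Ksp, so PbS will precipitate.

Q ≈ 3.3e-5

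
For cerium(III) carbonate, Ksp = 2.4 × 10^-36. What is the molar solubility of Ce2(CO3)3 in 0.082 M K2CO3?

s = 3.3e-17 M

Ce2(CO3)3(s) ⇌ 2 Ce^3+ + 3 CO3^2-
Ksp = [Ce^3+]^2[CO3^2-]^3
Let s = moles of Ce2(CO3)3 that dissolve per litre. [Ce^3+] = 2s, [CO3^2-] = 0.082 + 3s ≈ 0.082 (Ksp is small, so little additional dissolves).
Ksp ≈ (2s)^2 × (0.082)^3
s = 3.3 × 10^-17 M
Check: 3s = 9.9 × 10^-17 ≪ 0.082, so the approximation is valid.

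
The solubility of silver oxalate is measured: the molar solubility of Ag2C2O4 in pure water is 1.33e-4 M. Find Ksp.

Ksp ≈ 9.41e-12

Ag2C2O4(s) ⇌ 2 Ag^+(aq) + C2O4^2-(aq)
If s mol/L of Ag2C2O4 dissolves, [Ag^+] = 2s and [C2O4^2-] = s.
Ksp = [Ag^+]^2[C2O4^2-]
Ksp = (2s)^2s = 4s^3
Ksp = 4 × (1.33 × 10^-4)^3 = 9.41 x 10^-12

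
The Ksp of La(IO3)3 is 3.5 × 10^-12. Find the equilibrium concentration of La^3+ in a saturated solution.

[La^3+] ≈ 6.0 x 10^-4 M

La(IO3)3(s) <=> La^3+ + 3 IO3^-
Ksp = [La^3+][IO3^-]^3
Let s = molar solubility. Then [La^3+] = s and [IO3^-] = 3s.
Substituting: Ksp = s(3s)^3 = 27s^4
s^4 = 3.5 × 10^-12 / 27, so s = 6.00 × 10^-4 M
[La^3+] = s = 6.0 × 10^-4 M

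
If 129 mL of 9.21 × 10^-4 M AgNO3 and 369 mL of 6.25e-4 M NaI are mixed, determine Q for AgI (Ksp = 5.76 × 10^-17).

Total volume = 129 + 369 = 498 mL.
[Ag^+] = 9.21 x 10^-4 × (129/498) = 2.386 x 10^-4 M
[I^-] = 6.25 x 10^-4 × (369/498) = 4.631 × 10^-4 M
AgI(s) ⇌ Ag^+(aq) + I^-(aq), so Q = [Ag^+][I^-]
Q = (2.386 × 10^-4)(4.631 x 10^-4) = 1.10 x 10^-7
Q > Ksp, so AgI will precipitate.

Q = 1.10 × 10^-7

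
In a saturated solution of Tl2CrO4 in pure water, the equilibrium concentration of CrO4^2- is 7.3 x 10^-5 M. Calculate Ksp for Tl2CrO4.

Ksp = 1.6 × 10^-12

Tl2CrO4(s) <=> 2 Tl^+ + CrO4^2-
Stoichiometry gives [Tl^+] = (2/1)[CrO4^2-] = 1.46 × 10^-4 M.
Ksp = [Tl^+]^2[CrO4^2-]
Ksp = (1.46 × 10^-4)^2 × 7.3 × 10^-5 = 1.6 x 10^-12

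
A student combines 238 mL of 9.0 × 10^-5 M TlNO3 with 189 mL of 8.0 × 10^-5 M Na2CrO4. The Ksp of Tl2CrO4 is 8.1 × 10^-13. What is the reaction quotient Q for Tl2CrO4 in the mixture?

Total volume = 238 + 189 = 427 mL.
[Tl^+] = 9.0 x 10^-5 × (238/427) = 5.02 x 10^-5 M
[CrO4^2-] = 8.0 × 10^-5 × (189/427) = 3.54 × 10^-5 M
Tl2CrO4(s) <=> 2 Tl^+ + CrO4^2-, so Q = [Tl^+]^2[CrO4^2-]
Q = (5.02 x 10^-5)^2(3.54 × 10^-5) = 8.9 x 10^-14
Q < Ksp, so no precipitate of Tl2CrO4 forms.

Q ≈ 8.9 × 10^-14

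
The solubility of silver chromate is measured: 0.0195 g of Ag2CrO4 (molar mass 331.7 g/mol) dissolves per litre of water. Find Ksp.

Ksp = 8.13 × 10^-13

Molar solubility s = (1.95 × 10^-2 g/L) / (331.7 g/mol) = 5.879 × 10^-5 M.
Ag2CrO4(s) ⇌ 2 Ag^+ + CrO4^2-
If s mol/L of Ag2CrO4 dissolves, [Ag^+] = 2s and [CrO4^2-] = s.
Ksp = [Ag^+]^2[CrO4^2-]
So Ksp = (2s)^2 × s = 4s^3
With s = 5.879 x 10^-5: Ksp = 8.13 × 10^-13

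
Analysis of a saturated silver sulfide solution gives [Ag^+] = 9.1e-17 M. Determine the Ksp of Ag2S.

3.8 × 10^-49

Ag2S(s) ⇌ 2 Ag^+(aq) + S^2-(aq)
Stoichiometry gives [S^2-] = (1/2)[Ag^+] = 4.55 × 10^-17 M.
Ksp = [Ag^+]^2[S^2-]
Ksp = (9.1 × 10^-17)^2 × 4.55 × 10^-17 = 3.8 × 10^-49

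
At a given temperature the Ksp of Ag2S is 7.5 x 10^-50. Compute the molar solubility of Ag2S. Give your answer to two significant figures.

Ag2S(s) <=> 2 Ag^+(aq) + S^2-(aq)
Ksp = [Ag^+]^2[S^2-]
If s mol/L of Ag2S dissolves, [Ag^+] = 2s and [S^2-] = s.
So Ksp = (2s)^2 × s = 4s^3
Solving, s = (7.5 x 10^-50/4)^(1/3) = 2.7 x 10^-17 M

s ≈ 2.7 x 10^-17 M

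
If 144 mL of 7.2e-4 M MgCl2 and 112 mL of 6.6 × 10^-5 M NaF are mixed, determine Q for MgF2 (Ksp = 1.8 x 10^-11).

3.4 x 10^-13

Total volume = 144 + 112 = 256 mL.
[Mg^2+] = 7.2 x 10^-4 × (144/256) = 4.05 x 10^-4 M
[F^-] = 6.6 x 10^-5 × (112/256) = 2.89 x 10^-5 M
MgF2(s) ⇌ Mg^2+(aq) + 2 F^-(aq), so Q = [Mg^2+][F^-]^2
Q = (4.05 × 10^-4)(2.89 × 10^-5)^2 = 3.4 × 10^-13
Q < Ksp, so no precipitate of MgF2 forms.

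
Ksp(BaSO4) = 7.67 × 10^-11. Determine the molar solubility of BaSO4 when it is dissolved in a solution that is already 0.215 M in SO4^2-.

BaSO4(s) ⇌ Ba^2+ + SO4^2-
Ksp = [Ba^2+][SO4^2-]
Let s = moles of BaSO4 that dissolve per litre. [Ba^2+] = s, [SO4^2-] = 0.215 + s ≈ 0.215 (common-ion effect: SO4^2- is already 0.215 M).
Ksp ≈ s × 0.215
s = 3.57 x 10^-10 M
Check: s = 3.6 × 10^-10 ≪ 0.215, so the approximation is valid.

s ≈ 3.57e-10 M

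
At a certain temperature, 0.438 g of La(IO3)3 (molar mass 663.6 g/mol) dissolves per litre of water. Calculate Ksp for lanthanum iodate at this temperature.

Molar solubility s = (4.38 × 10^-1 g/L) / (663.6 g/mol) = 6.600 × 10^-4 M.
La(IO3)3(s) ⇌ La^3+(aq) + 3 IO3^-(aq)
If s mol/L of La(IO3)3 dissolves, [La^3+] = s and [IO3^-] = 3s.
Ksp = [La^3+][IO3^-]^3
Ksp = s(3s)^3 = 27s^4
With s = 6.600 x 10^-4: Ksp = 5.12 × 10^-12

Ksp ≈ 5.12 x 10^-12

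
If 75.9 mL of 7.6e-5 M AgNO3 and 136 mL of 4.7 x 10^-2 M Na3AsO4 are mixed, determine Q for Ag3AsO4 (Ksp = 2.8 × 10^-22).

Total volume = 75.9 + 136 = 211.9 mL.
[Ag^+] = 7.6 × 10^-5 × (75.9/211.9) = 2.72 × 10^-5 M
[AsO4^3-] = 4.7 x 10^-2 × (136/211.9) = 3.02 × 10^-2 M
Ag3AsO4(s) <=> 3 Ag^+(aq) + AsO4^3-(aq), so Q = [Ag^+]^3[AsO4^3-]
Q = (2.72 × 10^-5)^3(3.02 × 10^-2) = 6.1 × 10^-16
Q > Ksp, so Ag3AsO4 will precipitate.

Q = 6.1 x 10^-16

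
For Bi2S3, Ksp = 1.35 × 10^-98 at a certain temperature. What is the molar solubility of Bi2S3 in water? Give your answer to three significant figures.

Bi2S3(s) ⇌ 2 Bi^3+ + 3 S^2-
Ksp = [Bi^3+]^2[S^2-]^3
Let s = molar solubility. Then [Bi^3+] = 2s and [S^2-] = 3s.
Ksp = (2s)^2(3s)^3 = 108s^5
s^5 = 1.35 × 10^-98 / 108, so s = 1.05 x 10^-20 M

1.05 x 10^-20 M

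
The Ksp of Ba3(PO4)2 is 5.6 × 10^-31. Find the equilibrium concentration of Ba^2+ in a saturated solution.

Ba3(PO4)2(s) ⇌ 3 Ba^2+(aq) + 2 PO4^3-(aq)
Ksp = [Ba^2+]^3[PO4^3-]^2
If s mol/L of Ba3(PO4)2 dissolves, [Ba^2+] = 3s and [PO4^3-] = 2s.
So Ksp = (3s)^3 × (2s)^2 = 108s^5
s^5 = 5.6 × 10^-31 / 108, so s = 3.49 × 10^-7 M
[Ba^2+] = 3s = 1.0 x 10^-6 M

1.0 × 10^-6 M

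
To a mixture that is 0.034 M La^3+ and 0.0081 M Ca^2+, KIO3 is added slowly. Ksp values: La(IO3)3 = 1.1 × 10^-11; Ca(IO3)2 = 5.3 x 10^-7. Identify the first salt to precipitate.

La(IO3)3

Each salt begins to precipitate when Q = Ksp, i.e. when [IO3^-] reaches its threshold.
For La(IO3)3: 1.1 × 10^-11 = 0.034 × [IO3^-]^3  ⇒  [IO3^-] = 6.9 × 10^-4 M.
For Ca(IO3)2: 5.3 x 10^-7 = 0.0081 × [IO3^-]^2  ⇒  [IO3^-] = 8.1 × 10^-3 M.
The salt with the lower threshold [IO3^-] precipitates first: La(IO3)3.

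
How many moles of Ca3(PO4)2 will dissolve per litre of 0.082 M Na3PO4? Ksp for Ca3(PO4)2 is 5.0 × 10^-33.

Ca3(PO4)2(s) <=> 3 Ca^2+ + 2 PO4^3-
Ksp = [Ca^2+]^3[PO4^3-]^2
Let s be the molar solubility in this solution. [Ca^2+] = 3s, [PO4^3-] = 0.082 + 2s ≈ 0.082 (since PO4^3- from Na3PO4 dominates).
Ksp ≈ (3s)^3 × (0.082)^2
s = 3.0 × 10^-11 M
Check: 2s = 6.0 x 10^-11 ≪ 0.082, so the approximation is valid.

3.0 x 10^-11 M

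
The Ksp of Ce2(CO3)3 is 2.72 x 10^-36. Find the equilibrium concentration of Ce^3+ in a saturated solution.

Ce2(CO3)3(s) <=> 2 Ce^3+ + 3 CO3^2-
Ksp = [Ce^3+]^2[CO3^2-]^3
Let s = molar solubility. Then [Ce^3+] = 2s and [CO3^2-] = 3s.
Ksp = (2s)^2(3s)^3 = 108s^5
s = (2.72 x 10^-36 / 108)^(1/5) = 3.022 × 10^-8 M
[Ce^3+] = 2s = 6.04 x 10^-8 M

6.04e-8 M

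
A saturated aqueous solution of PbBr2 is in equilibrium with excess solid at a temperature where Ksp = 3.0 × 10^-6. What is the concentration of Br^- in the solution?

PbBr2(s) ⇌ Pb^2+(aq) + 2 Br^-(aq)
Ksp = [Pb^2+][Br^-]^2
Let s = molar solubility. Then [Pb^2+] = s and [Br^-] = 2s.
So Ksp = s × (2s)^2 = 4s^3
s^3 = 3.0 × 10^-6 / 4, so s = 9.09 × 10^-3 M
[Br^-] = 2s = 1.8 x 10^-2 M

[Br^-] = 1.8 x 10^-2 M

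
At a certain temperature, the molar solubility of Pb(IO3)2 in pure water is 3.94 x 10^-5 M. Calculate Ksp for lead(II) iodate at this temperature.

Pb(IO3)2(s) ⇌ Pb^2+ + 2 IO3^-
For each mole of Pb(IO3)2 that dissolves: [Pb^2+] = s, [IO3^-] = 2s.
Ksp = [Pb^2+][IO3^-]^2
Ksp = s(2s)^2 = 4s^3
With s = 3.94 × 10^-5: Ksp = 2.45 × 10^-13

2.45e-13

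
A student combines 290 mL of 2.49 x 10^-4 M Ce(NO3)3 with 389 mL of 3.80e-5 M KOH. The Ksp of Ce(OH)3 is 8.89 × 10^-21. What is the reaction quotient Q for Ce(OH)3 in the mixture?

Total volume = 290 + 389 = 679 mL.
[Ce^3+] = 2.49 x 10^-4 × (290/679) = 1.063 × 10^-4 M
[OH^-] = 3.80 x 10^-5 × (389/679) = 2.177 × 10^-5 M
Ce(OH)3(s) ⇌ Ce^3+(aq) + 3 OH^-(aq), so Q = [Ce^3+][OH^-]^3
Q = (1.063 x 10^-4)(2.177 × 10^-5)^3 = 1.10 x 10^-18
Q > Ksp, so Ce(OH)3 will precipitate.

Q = 1.10 × 10^-18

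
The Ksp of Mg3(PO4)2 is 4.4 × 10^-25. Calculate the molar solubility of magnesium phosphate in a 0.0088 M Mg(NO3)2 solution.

Mg3(PO4)2(s) <=> 3 Mg^2+ + 2 PO4^3-
Ksp = [Mg^2+]^3[PO4^3-]^2
Let s = moles of Mg3(PO4)2 that dissolve per litre. [Mg^2+] = 0.0088 + 3s ≈ 0.0088, [PO4^3-] = 2s (common-ion effect: Mg^2+ is already 0.0088 M).
Ksp ≈ (0.0088)^3 × (2s)^2
s = 4.0 × 10^-10 M
Check: 3s = 1.2 x 10^-9 ≪ 0.0088, so the approximation is valid.

s ≈ 4.0 × 10^-10 M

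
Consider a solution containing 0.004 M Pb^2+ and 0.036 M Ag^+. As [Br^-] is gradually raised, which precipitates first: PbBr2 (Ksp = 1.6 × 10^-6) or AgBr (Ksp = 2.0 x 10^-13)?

Each salt begins to precipitate when Q = Ksp, i.e. when [Br^-] reaches its threshold.
For PbBr2: 1.6 × 10^-6 = 0.004 × [Br^-]^2  ⇒  [Br^-] = 2.0 x 10^-2 M.
For AgBr: 2.0 x 10^-13 = 0.036 × [Br^-]  ⇒  [Br^-] = 5.6 × 10^-12 M.
The salt with the lower threshold [Br^-] precipitates first: AgBr.

AgBr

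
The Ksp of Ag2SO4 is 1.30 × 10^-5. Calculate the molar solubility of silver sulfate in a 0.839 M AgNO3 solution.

Ag2SO4(s) ⇌ 2 Ag^+(aq) + SO4^2-(aq)
Ksp = [Ag^+]^2[SO4^2-]
If s mol/L dissolves here, [Ag^+] = 0.839 + 2s ≈ 0.839, [SO4^2-] = s (since Ag^+ from AgNO3 dominates).
Ksp ≈ (0.839)^2 × s
s = 1.85 × 10^-5 M
Check: 2s = 3.7 × 10^-5 ≪ 0.839, so the approximation is valid.

s = 1.85e-5 M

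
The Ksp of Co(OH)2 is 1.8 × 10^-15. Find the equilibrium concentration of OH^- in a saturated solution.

Co(OH)2(s) ⇌ Co^2+(aq) + 2 OH^-(aq)
Ksp = [Co^2+][OH^-]^2
Let s = molar solubility. Then [Co^2+] = s and [OH^-] = 2s.
Substituting: Ksp = s(2s)^2 = 4s^3
Solving, s = (1.8 × 10^-15/4)^(1/3) = 7.66 x 10^-6 M
[OH^-] = 2s = 1.5 × 10^-5 M

1.5 × 10^-5 M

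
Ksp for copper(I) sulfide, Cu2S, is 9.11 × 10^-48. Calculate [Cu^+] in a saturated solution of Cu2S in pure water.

[Cu^+] ≈ 2.63 × 10^-16 M

Cu2S(s) <=> 2 Cu^+ + S^2-
Ksp = [Cu^+]^2[S^2-]
If s mol/L of Cu2S dissolves, [Cu^+] = 2s and [S^2-] = s.
So Ksp = (2s)^2 × s = 4s^3
s^3 = 9.11 × 10^-48 / 4, so s = 1.316 x 10^-16 M
[Cu^+] = 2s = 2.63 × 10^-16 M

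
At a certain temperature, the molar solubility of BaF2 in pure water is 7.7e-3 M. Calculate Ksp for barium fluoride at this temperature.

1.8 × 10^-6

BaF2(s) <=> Ba^2+ + 2 F^-
With molar solubility s: [Ba^2+] = s, [F^-] = 2s.
Ksp = [Ba^2+][F^-]^2
Substituting: Ksp = s(2s)^2 = 4s^3
With s = 7.7 x 10^-3: Ksp = 1.8 × 10^-6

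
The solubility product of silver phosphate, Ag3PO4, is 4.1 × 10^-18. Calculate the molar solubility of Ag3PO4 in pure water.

Ag3PO4(s) ⇌ 3 Ag^+ + PO4^3-
Ksp = [Ag^+]^3[PO4^3-]
Let s = molar solubility. Then [Ag^+] = 3s and [PO4^3-] = s.
So Ksp = (3s)^3 × s = 27s^4
s = (4.1 × 10^-18 / 27)^(1/4) = 2.0 × 10^-5 M

s = 2.0 × 10^-5 M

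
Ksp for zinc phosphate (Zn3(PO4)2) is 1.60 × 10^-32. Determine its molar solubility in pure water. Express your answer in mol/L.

Zn3(PO4)2(s) ⇌ 3 Zn^2+ + 2 PO4^3-
Ksp = [Zn^2+]^3[PO4^3-]^2
With molar solubility s: [Zn^2+] = 3s, [PO4^3-] = 2s.
Substituting: Ksp = (3s)^3(2s)^2 = 108s^5
s^5 = 1.60 × 10^-32 / 108, so s = 1.71 x 10^-7 M

s ≈ 1.71 × 10^-7 M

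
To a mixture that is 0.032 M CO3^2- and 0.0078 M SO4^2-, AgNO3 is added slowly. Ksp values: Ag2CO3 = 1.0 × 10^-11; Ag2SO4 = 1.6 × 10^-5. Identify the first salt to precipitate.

Each salt begins to precipitate when Q = Ksp, i.e. when [Ag^+] reaches its threshold.
For Ag2CO3: 1.0 × 10^-11 = 0.032 × [Ag^+]^2  ⇒  [Ag^+] = 1.8 × 10^-5 M.
For Ag2SO4: 1.6 × 10^-5 = 0.0078 × [Ag^+]^2  ⇒  [Ag^+] = 4.5 × 10^-2 M.
The salt with the lower threshold [Ag^+] precipitates first: Ag2CO3.

Ag2CO3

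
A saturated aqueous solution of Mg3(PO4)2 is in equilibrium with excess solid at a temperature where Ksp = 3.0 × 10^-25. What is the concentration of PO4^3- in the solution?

Mg3(PO4)2(s) <=> 3 Mg^2+ + 2 PO4^3-
Ksp = [Mg^2+]^3[PO4^3-]^2
For each mole of Mg3(PO4)2 that dissolves: [Mg^2+] = 3s, [PO4^3-] = 2s.
So Ksp = (3s)^3 × (2s)^2 = 108s^5
s = (3.0 × 10^-25 / 108)^(1/5) = 4.88 x 10^-6 M
[PO4^3-] = 2s = 9.8 × 10^-6 M

[PO4^3-] = 9.8 × 10^-6 M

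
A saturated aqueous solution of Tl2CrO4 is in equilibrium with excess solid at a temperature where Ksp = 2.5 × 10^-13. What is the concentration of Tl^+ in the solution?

[Tl^+] ≈ 7.9 × 10^-5 M

Tl2CrO4(s) ⇌ 2 Tl^+ + CrO4^2-
Ksp = [Tl^+]^2[CrO4^2-]
If s mol/L of Tl2CrO4 dissolves, [Tl^+] = 2s and [CrO4^2-] = s.
So Ksp = (2s)^2 × s = 4s^3
s^3 = 2.5 × 10^-13 / 4, so s = 3.97 × 10^-5 M
[Tl^+] = 2s = 7.9 x 10^-5 M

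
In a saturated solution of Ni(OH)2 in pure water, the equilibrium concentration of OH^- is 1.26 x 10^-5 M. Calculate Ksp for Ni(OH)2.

Ni(OH)2(s) ⇌ Ni^2+ + 2 OH^-
Stoichiometry gives [Ni^2+] = (1/2)[OH^-] = 6.300 × 10^-6 M.
Ksp = [Ni^2+][OH^-]^2
Ksp = 6.300 × 10^-6 × (1.26 x 10^-5)^2 = 1.00 x 10^-15

Ksp ≈ 1.00 × 10^-15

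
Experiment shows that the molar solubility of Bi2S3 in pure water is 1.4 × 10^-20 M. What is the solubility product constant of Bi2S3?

Bi2S3(s) <=> 2 Bi^3+(aq) + 3 S^2-(aq)
With molar solubility s: [Bi^3+] = 2s, [S^2-] = 3s.
Ksp = [Bi^3+]^2[S^2-]^3
So Ksp = (2s)^2 × (3s)^3 = 108s^5
Ksp = 108 × (1.4 x 10^-20)^5 = 5.8 × 10^-98

5.8 x 10^-98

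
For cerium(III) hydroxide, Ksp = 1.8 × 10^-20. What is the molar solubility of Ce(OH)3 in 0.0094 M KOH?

s = 2.2 × 10^-14 M

Ce(OH)3(s) <=> Ce^3+ + 3 OH^-
Ksp = [Ce^3+][OH^-]^3
If s mol/L dissolves here, [Ce^3+] = s, [OH^-] = 0.0094 + 3s ≈ 0.0094 (Ksp is small, so little additional dissolves).
Ksp ≈ s × (0.0094)^3
s = 2.2 x 10^-14 M
Check: 3s = 6.5 × 10^-14 ≪ 0.0094, so the approximation is valid.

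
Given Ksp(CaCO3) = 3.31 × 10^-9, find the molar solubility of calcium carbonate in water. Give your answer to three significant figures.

5.75 × 10^-5 M

CaCO3(s) ⇌ Ca^2+(aq) + CO3^2-(aq)
Ksp = [Ca^2+][CO3^2-]
With molar solubility s: [Ca^2+] = s, [CO3^2-] = s.
Ksp = s^2
s = (3.31 × 10^-9)^(1/2) = 5.75 x 10^-5 M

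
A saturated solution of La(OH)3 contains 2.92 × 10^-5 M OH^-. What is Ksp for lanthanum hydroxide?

La(OH)3(s) ⇌ La^3+ + 3 OH^-
Stoichiometry gives [La^3+] = (1/3)[OH^-] = 9.733 × 10^-6 M.
Ksp = [La^3+][OH^-]^3
Ksp = 9.733 x 10^-6 × (2.92 × 10^-5)^3 = 2.42 x 10^-19

2.42 × 10^-19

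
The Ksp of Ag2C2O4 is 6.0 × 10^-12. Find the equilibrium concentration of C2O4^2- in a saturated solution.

[C2O4^2-] = 1.1e-4 M

Ag2C2O4(s) ⇌ 2 Ag^+ + C2O4^2-
Ksp = [Ag^+]^2[C2O4^2-]
Let s = molar solubility. Then [Ag^+] = 2s and [C2O4^2-] = s.
Substituting: Ksp = (2s)^2s = 4s^3
s = (6.0 × 10^-12 / 4)^(1/3) = 1.14 x 10^-4 M
[C2O4^2-] = s = 1.1 × 10^-4 M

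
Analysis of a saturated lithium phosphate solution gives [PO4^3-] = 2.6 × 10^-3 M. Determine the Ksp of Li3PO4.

Li3PO4(s) ⇌ 3 Li^+(aq) + PO4^3-(aq)
Stoichiometry gives [Li^+] = (3/1)[PO4^3-] = 7.80 × 10^-3 M.
Ksp = [Li^+]^3[PO4^3-]
Ksp = (7.80 x 10^-3)^3 × 2.6 × 10^-3 = 1.2 × 10^-9

Ksp ≈ 1.2e-9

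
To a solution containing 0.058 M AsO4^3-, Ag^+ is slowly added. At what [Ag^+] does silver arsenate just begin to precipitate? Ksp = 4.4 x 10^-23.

9.1 × 10^-8 M

Ag3AsO4(s) ⇌ 3 Ag^+ + AsO4^3-
Ksp = [Ag^+]^3[AsO4^3-]
Precipitation begins when Q = Ksp. With [AsO4^3-] = 0.058 M:
4.4 x 10^-23 = (0.058) × [Ag^+]^3
[Ag^+] = (4.4 x 10^-23 / 5.8 × 10^-2)^(1/3) = 9.1 x 10^-8 M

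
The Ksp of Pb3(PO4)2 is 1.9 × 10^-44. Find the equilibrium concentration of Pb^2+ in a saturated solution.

2.1e-9 M

Pb3(PO4)2(s) ⇌ 3 Pb^2+ + 2 PO4^3-
Ksp = [Pb^2+]^3[PO4^3-]^2
For each mole of Pb3(PO4)2 that dissolves: [Pb^2+] = 3s, [PO4^3-] = 2s.
Ksp = (3s)^3(2s)^2 = 108s^5
s^5 = 1.9 × 10^-44 / 108, so s = 7.06 × 10^-10 M
[Pb^2+] = 3s = 2.1 × 10^-9 M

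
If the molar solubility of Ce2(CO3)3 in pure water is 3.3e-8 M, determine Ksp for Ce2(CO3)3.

Ce2(CO3)3(s) ⇌ 2 Ce^3+(aq) + 3 CO3^2-(aq)
With molar solubility s: [Ce^3+] = 2s, [CO3^2-] = 3s.
Ksp = [Ce^3+]^2[CO3^2-]^3
So Ksp = (2s)^2 × (3s)^3 = 108s^5
With s = 3.3 x 10^-8: Ksp = 4.2 × 10^-36

4.2 x 10^-36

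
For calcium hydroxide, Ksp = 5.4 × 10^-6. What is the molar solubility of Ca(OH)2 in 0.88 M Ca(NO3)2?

Ca(OH)2(s) ⇌ Ca^2+ + 2 OH^-
Ksp = [Ca^2+][OH^-]^2
If s mol/L dissolves here, [Ca^2+] = 0.88 + s ≈ 0.88, [OH^-] = 2s (since Ca^2+ from Ca(NO3)2 dominates).
Ksp ≈ 0.88 × (2s)^2
s = 1.2 × 10^-3 M
Check: s = 1.2 x 10^-3 ≪ 0.88, so the approximation is valid.

s = 1.2 × 10^-3 M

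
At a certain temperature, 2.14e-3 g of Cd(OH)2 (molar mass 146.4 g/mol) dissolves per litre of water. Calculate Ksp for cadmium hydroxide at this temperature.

Ksp = 1.25 x 10^-14

Molar solubility s = (2.14 x 10^-3 g/L) / (146.4 g/mol) = 1.462 x 10^-5 M.
Cd(OH)2(s) ⇌ Cd^2+ + 2 OH^-
For each mole of Cd(OH)2 that dissolves: [Cd^2+] = s, [OH^-] = 2s.
Ksp = [Cd^2+][OH^-]^2
Ksp = s(2s)^2 = 4s^3
With s = 1.462 × 10^-5: Ksp = 1.25 × 10^-14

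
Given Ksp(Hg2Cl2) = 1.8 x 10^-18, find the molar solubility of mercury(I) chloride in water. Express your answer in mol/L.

Hg2Cl2(s) <=> Hg2^2+ + 2 Cl^-
Ksp = [Hg2^2+][Cl^-]^2
If s mol/L of Hg2Cl2 dissolves, [Hg2^2+] = s and [Cl^-] = 2s.
So Ksp = s × (2s)^2 = 4s^3
s^3 = 1.8 x 10^-18 / 4, so s = 7.7 x 10^-7 M

s = 7.7 × 10^-7 M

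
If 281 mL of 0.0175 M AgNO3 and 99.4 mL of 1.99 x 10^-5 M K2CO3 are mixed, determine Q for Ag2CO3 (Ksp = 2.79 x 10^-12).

8.69 × 10^-10

Total volume = 281 + 99.4 = 380.4 mL.
[Ag^+] = 1.75 × 10^-2 × (281/380.4) = 1.293 × 10^-2 M
[CO3^2-] = 1.99 × 10^-5 × (99.4/380.4) = 5.200 × 10^-6 M
Ag2CO3(s) ⇌ 2 Ag^+(aq) + CO3^2-(aq), so Q = [Ag^+]^2[CO3^2-]
Q = (1.293 x 10^-2)^2(5.200 x 10^-6) = 8.69 × 10^-10
Q > Ksp, so Ag2CO3 will precipitate.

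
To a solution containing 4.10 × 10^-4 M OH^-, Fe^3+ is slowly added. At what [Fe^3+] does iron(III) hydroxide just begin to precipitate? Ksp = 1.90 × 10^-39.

[Fe^3+] = 2.76 × 10^-29 M

Fe(OH)3(s) ⇌ Fe^3+(aq) + 3 OH^-(aq)
Ksp = [Fe^3+][OH^-]^3
Precipitation begins when Q = Ksp. With [OH^-] = 4.10 × 10^-4 M:
1.90 × 10^-39 = (4.10 × 10^-4)^3 × [Fe^3+]
[Fe^3+] = (1.90 × 10^-39 / 6.892 x 10^-11) = 2.76 x 10^-29 M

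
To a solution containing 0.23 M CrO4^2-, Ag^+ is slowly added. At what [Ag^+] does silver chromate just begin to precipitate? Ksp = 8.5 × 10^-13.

Ag2CrO4(s) <=> 2 Ag^+ + CrO4^2-
Ksp = [Ag^+]^2[CrO4^2-]
Precipitation begins when Q = Ksp. With [CrO4^2-] = 0.23 M:
8.5 × 10^-13 = (0.23) × [Ag^+]^2
[Ag^+] = (8.5 × 10^-13 / 2.3 x 10^-1)^(1/2) = 1.9 × 10^-6 M

[Ag^+] ≈ 1.9 × 10^-6 M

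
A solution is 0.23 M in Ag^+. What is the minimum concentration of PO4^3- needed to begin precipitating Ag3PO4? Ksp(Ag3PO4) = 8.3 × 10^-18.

[PO4^3-] ≈ 6.8 x 10^-16 M

Ag3PO4(s) <=> 3 Ag^+(aq) + PO4^3-(aq)
Ksp = [Ag^+]^3[PO4^3-]
Precipitation begins when Q = Ksp. With [Ag^+] = 0.23 M:
8.3 × 10^-18 = (0.23)^3 × [PO4^3-]
[PO4^3-] = (8.3 × 10^-18 / 1.22 × 10^-2) = 6.8 × 10^-16 M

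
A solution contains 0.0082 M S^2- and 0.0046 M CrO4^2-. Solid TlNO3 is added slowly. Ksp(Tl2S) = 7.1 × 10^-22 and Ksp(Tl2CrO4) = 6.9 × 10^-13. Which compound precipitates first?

Tl2S

Each salt begins to precipitate when Q = Ksp, i.e. when [Tl^+] reaches its threshold.
For Tl2S: 7.1 × 10^-22 = 0.0082 × [Tl^+]^2  ⇒  [Tl^+] = 2.9 x 10^-10 M.
For Tl2CrO4: 6.9 × 10^-13 = 0.0046 × [Tl^+]^2  ⇒  [Tl^+] = 1.2 × 10^-5 M.
The salt with the lower threshold [Tl^+] precipitates first: Tl2S.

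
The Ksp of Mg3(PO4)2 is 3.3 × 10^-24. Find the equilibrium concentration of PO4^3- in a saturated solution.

Mg3(PO4)2(s) ⇌ 3 Mg^2+(aq) + 2 PO4^3-(aq)
Ksp = [Mg^2+]^3[PO4^3-]^2
For each mole of Mg3(PO4)2 that dissolves: [Mg^2+] = 3s, [PO4^3-] = 2s.
Substituting: Ksp = (3s)^3(2s)^2 = 108s^5
s = (3.3 × 10^-24 / 108)^(1/5) = 7.89 x 10^-6 M
[PO4^3-] = 2s = 1.6 × 10^-5 M

[PO4^3-] ≈ 1.6 × 10^-5 M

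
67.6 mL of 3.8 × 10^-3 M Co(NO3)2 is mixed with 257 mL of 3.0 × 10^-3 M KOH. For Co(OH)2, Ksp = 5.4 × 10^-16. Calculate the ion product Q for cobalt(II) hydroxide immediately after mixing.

Q = 4.5 x 10^-9

Total volume = 67.6 + 257 = 324.6 mL.
[Co^2+] = 3.8 × 10^-3 × (67.6/324.6) = 7.91 × 10^-4 M
[OH^-] = 3.0 × 10^-3 × (257/324.6) = 2.38 x 10^-3 M
Co(OH)2(s) ⇌ Co^2+(aq) + 2 OH^-(aq), so Q = [Co^2+][OH^-]^2
Q = (7.91 x 10^-4)(2.38 × 10^-3)^2 = 4.5 × 10^-9
Q > Ksp, so Co(OH)2 will precipitate.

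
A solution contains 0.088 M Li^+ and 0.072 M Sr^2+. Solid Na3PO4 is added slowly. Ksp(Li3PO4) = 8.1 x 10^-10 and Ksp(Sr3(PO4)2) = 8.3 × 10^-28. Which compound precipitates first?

Each salt begins to precipitate when Q = Ksp, i.e. when [PO4^3-] reaches its threshold.
For Li3PO4: 8.1 x 10^-10 = (0.088)^3 × [PO4^3-]  ⇒  [PO4^3-] = 1.2 × 10^-6 M.
For Sr3(PO4)2: 8.3 × 10^-28 = (0.072)^3 × [PO4^3-]^2  ⇒  [PO4^3-] = 1.5 × 10^-12 M.
The salt with the lower threshold [PO4^3-] precipitates first: Sr3(PO4)2.

Sr3(PO4)2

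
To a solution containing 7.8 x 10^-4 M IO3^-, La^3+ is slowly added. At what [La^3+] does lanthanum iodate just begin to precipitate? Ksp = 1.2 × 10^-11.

La(IO3)3(s) ⇌ La^3+(aq) + 3 IO3^-(aq)
Ksp = [La^3+][IO3^-]^3
Precipitation begins when Q = Ksp. With [IO3^-] = 7.8 x 10^-4 M:
1.2 × 10^-11 = (7.8 x 10^-4)^3 × [La^3+]
[La^3+] = (1.2 × 10^-11 / 4.75 x 10^-10) = 2.5 x 10^-2 M

2.5 × 10^-2 M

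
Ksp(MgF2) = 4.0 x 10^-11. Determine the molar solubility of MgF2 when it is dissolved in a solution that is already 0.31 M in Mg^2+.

MgF2(s) ⇌ Mg^2+ + 2 F^-
Ksp = [Mg^2+][F^-]^2
If s mol/L dissolves here, [Mg^2+] = 0.31 + s ≈ 0.31, [F^-] = 2s (Ksp is small, so little additional dissolves).
Ksp ≈ 0.31 × (2s)^2
s = 5.7 × 10^-6 M
Check: s = 5.7 × 10^-6 ≪ 0.31, so the approximation is valid.

5.7e-6 M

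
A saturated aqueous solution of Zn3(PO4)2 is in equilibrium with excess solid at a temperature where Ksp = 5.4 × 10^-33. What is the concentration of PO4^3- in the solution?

[PO4^3-] ≈ 2.8e-7 M

Zn3(PO4)2(s) <=> 3 Zn^2+(aq) + 2 PO4^3-(aq)
Ksp = [Zn^2+]^3[PO4^3-]^2
If s mol/L of Zn3(PO4)2 dissolves, [Zn^2+] = 3s and [PO4^3-] = 2s.
Ksp = (3s)^3(2s)^2 = 108s^5
Solving, s = (5.4 × 10^-33/108)^(1/5) = 1.38 x 10^-7 M
[PO4^3-] = 2s = 2.8 × 10^-7 M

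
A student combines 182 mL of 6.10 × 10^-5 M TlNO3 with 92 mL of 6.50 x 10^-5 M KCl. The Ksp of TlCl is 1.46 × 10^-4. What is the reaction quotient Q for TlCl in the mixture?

8.84 x 10^-10

Total volume = 182 + 92 = 274 mL.
[Tl^+] = 6.10 x 10^-5 × (182/274) = 4.052 × 10^-5 M
[Cl^-] = 6.50 x 10^-5 × (92/274) = 2.182 x 10^-5 M
TlCl(s) <=> Tl^+ + Cl^-, so Q = [Tl^+][Cl^-]
Q = (4.052 × 10^-5)(2.182 × 10^-5) = 8.84 x 10^-10
Q < Ksp, so no precipitate of TlCl forms.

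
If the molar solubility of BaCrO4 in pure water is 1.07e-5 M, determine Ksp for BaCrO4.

BaCrO4(s) ⇌ Ba^2+ + CrO4^2-
With molar solubility s: [Ba^2+] = s, [CrO4^2-] = s.
Ksp = [Ba^2+][CrO4^2-]
Ksp = s^2
With s = 1.07 × 10^-5: Ksp = 1.14 × 10^-10

Ksp ≈ 1.14e-10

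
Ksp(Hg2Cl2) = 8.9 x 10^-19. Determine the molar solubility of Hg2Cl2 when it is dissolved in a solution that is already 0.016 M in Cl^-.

s = 3.5 x 10^-15 M

Hg2Cl2(s) ⇌ Hg2^2+(aq) + 2 Cl^-(aq)
Ksp = [Hg2^2+][Cl^-]^2
Let s be the molar solubility in this solution. [Hg2^2+] = s, [Cl^-] = 0.016 + 2s ≈ 0.016 (Ksp is small, so little additional dissolves).
Ksp ≈ s × (0.016)^2
s = 3.5 × 10^-15 M
Check: 2s = 7.0 × 10^-15 ≪ 0.016, so the approximation is valid.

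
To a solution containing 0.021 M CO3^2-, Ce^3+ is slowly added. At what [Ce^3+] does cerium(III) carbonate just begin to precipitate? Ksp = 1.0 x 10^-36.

3.3e-16 M

Ce2(CO3)3(s) <=> 2 Ce^3+(aq) + 3 CO3^2-(aq)
Ksp = [Ce^3+]^2[CO3^2-]^3
Precipitation begins when Q = Ksp. With [CO3^2-] = 0.021 M:
1.0 x 10^-36 = (0.021)^3 × [Ce^3+]^2
[Ce^3+] = (1.0 x 10^-36 / 9.26 × 10^-6)^(1/2) = 3.3 x 10^-16 M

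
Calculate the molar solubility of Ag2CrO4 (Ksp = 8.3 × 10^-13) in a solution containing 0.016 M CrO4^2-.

Ag2CrO4(s) ⇌ 2 Ag^+ + CrO4^2-
Ksp = [Ag^+]^2[CrO4^2-]
Let s = moles of Ag2CrO4 that dissolve per litre. [Ag^+] = 2s, [CrO4^2-] = 0.016 + s ≈ 0.016 (Ksp is small, so little additional dissolves).
Ksp ≈ (2s)^2 × 0.016
s = 3.6 × 10^-6 M
Check: s = 3.6 × 10^-6 ≪ 0.016, so the approximation is valid.

s ≈ 3.6 × 10^-6 M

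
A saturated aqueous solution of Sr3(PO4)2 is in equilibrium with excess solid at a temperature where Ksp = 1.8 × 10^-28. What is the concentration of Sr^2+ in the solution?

3.3 × 10^-6 M

Sr3(PO4)2(s) ⇌ 3 Sr^2+(aq) + 2 PO4^3-(aq)
Ksp = [Sr^2+]^3[PO4^3-]^2
For each mole of Sr3(PO4)2 that dissolves: [Sr^2+] = 3s, [PO4^3-] = 2s.
So Ksp = (3s)^3 × (2s)^2 = 108s^5
Solving, s = (1.8 × 10^-28/108)^(1/5) = 1.11 × 10^-6 M
[Sr^2+] = 3s = 3.3 × 10^-6 M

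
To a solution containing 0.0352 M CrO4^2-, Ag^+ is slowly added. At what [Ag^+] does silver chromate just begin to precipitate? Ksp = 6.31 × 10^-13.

[Ag^+] ≈ 4.23 × 10^-6 M

Ag2CrO4(s) ⇌ 2 Ag^+(aq) + CrO4^2-(aq)
Ksp = [Ag^+]^2[CrO4^2-]
Precipitation begins when Q = Ksp. With [CrO4^2-] = 0.0352 M:
6.31 × 10^-13 = (0.0352) × [Ag^+]^2
[Ag^+] = (6.31 × 10^-13 / 3.52 x 10^-2)^(1/2) = 4.23 × 10^-6 M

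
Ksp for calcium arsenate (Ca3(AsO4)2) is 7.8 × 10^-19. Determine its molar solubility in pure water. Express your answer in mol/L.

s = 9.4e-5 M

Ca3(AsO4)2(s) ⇌ 3 Ca^2+ + 2 AsO4^3-
Ksp = [Ca^2+]^3[AsO4^3-]^2
With molar solubility s: [Ca^2+] = 3s, [AsO4^3-] = 2s.
Substituting: Ksp = (3s)^3(2s)^2 = 108s^5
s^5 = 7.8 × 10^-19 / 108, so s = 9.4 x 10^-5 M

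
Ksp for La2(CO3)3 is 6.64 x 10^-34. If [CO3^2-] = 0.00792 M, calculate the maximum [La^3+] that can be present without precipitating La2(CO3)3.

La2(CO3)3(s) ⇌ 2 La^3+ + 3 CO3^2-
Ksp = [La^3+]^2[CO3^2-]^3
Precipitation begins when Q = Ksp. With [CO3^2-] = 0.00792 M:
6.64 x 10^-34 = (0.00792)^3 × [La^3+]^2
[La^3+] = (6.64 x 10^-34 / 4.968 × 10^-7)^(1/2) = 3.66 × 10^-14 M

[La^3+] = 3.66 x 10^-14 M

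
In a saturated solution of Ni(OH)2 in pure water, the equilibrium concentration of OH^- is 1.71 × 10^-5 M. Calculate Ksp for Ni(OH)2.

2.50 × 10^-15

Ni(OH)2(s) ⇌ Ni^2+(aq) + 2 OH^-(aq)
Stoichiometry gives [Ni^2+] = (1/2)[OH^-] = 8.550 × 10^-6 M.
Ksp = [Ni^2+][OH^-]^2
Ksp = 8.550 x 10^-6 × (1.71 × 10^-5)^2 = 2.50 × 10^-15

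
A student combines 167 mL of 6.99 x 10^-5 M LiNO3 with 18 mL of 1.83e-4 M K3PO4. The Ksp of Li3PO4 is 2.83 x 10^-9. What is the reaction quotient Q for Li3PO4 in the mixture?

Total volume = 167 + 18 = 185 mL.
[Li^+] = 6.99 x 10^-5 × (167/185) = 6.310 × 10^-5 M
[PO4^3-] = 1.83 x 10^-4 × (18/185) = 1.781 x 10^-5 M
Li3PO4(s) ⇌ 3 Li^+(aq) + PO4^3-(aq), so Q = [Li^+]^3[PO4^3-]
Q = (6.310 × 10^-5)^3(1.781 × 10^-5) = 4.47 × 10^-18
Q < Ksp, so no precipitate of Li3PO4 forms.

Q = 4.47e-18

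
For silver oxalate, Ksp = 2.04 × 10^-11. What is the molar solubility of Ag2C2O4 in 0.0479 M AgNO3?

Ag2C2O4(s) <=> 2 Ag^+(aq) + C2O4^2-(aq)
Ksp = [Ag^+]^2[C2O4^2-]
Let s = moles of Ag2C2O4 that dissolve per litre. [Ag^+] = 0.0479 + 2s ≈ 0.0479, [C2O4^2-] = s (common-ion effect: Ag^+ is already 0.0479 M).
Ksp ≈ (0.0479)^2 × s
s = 8.89 x 10^-9 M
Check: 2s = 1.8 × 10^-8 ≪ 0.0479, so the approximation is valid.

s ≈ 8.89 × 10^-9 M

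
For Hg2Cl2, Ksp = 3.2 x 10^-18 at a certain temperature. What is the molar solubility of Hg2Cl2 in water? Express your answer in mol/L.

Hg2Cl2(s) <=> Hg2^2+(aq) + 2 Cl^-(aq)
Ksp = [Hg2^2+][Cl^-]^2
Let s = molar solubility. Then [Hg2^2+] = s and [Cl^-] = 2s.
Substituting: Ksp = s(2s)^2 = 4s^3
Solving, s = (3.2 x 10^-18/4)^(1/3) = 9.3 x 10^-7 M

s ≈ 9.3 × 10^-7 M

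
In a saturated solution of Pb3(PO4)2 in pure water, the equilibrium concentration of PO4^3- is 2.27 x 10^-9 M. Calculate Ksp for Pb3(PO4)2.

Ksp = 2.03 × 10^-43

Pb3(PO4)2(s) <=> 3 Pb^2+(aq) + 2 PO4^3-(aq)
Stoichiometry gives [Pb^2+] = (3/2)[PO4^3-] = 3.405 × 10^-9 M.
Ksp = [Pb^2+]^3[PO4^3-]^2
Ksp = (3.405 x 10^-9)^3 × (2.27 x 10^-9)^2 = 2.03 × 10^-43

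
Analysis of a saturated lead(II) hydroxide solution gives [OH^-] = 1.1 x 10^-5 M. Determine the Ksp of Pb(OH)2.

6.7 x 10^-16

Pb(OH)2(s) ⇌ Pb^2+ + 2 OH^-
Stoichiometry gives [Pb^2+] = (1/2)[OH^-] = 5.50 × 10^-6 M.
Ksp = [Pb^2+][OH^-]^2
Ksp = 5.50 x 10^-6 × (1.1 × 10^-5)^2 = 6.7 × 10^-16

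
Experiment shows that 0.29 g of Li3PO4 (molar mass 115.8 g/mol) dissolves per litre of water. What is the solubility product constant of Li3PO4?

Molar solubility s = (2.9 x 10^-1 g/L) / (115.8 g/mol) = 2.50 x 10^-3 M.
Li3PO4(s) <=> 3 Li^+ + PO4^3-
Let s = molar solubility. Then [Li^+] = 3s and [PO4^3-] = s.
Ksp = [Li^+]^3[PO4^3-]
Substituting: Ksp = (3s)^3s = 27s^4
With s = 2.50 × 10^-3: Ksp = 1.1 × 10^-9

1.1e-9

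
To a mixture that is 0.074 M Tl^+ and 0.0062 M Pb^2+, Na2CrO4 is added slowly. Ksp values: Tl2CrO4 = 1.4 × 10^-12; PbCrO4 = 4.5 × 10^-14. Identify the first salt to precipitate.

Each salt begins to precipitate when Q = Ksp, i.e. when [CrO4^2-] reaches its threshold.
For Tl2CrO4: 1.4 × 10^-12 = (0.074)^2 × [CrO4^2-]  ⇒  [CrO4^2-] = 2.6 × 10^-10 M.
For PbCrO4: 4.5 × 10^-14 = 0.0062 × [CrO4^2-]  ⇒  [CrO4^2-] = 7.3 x 10^-12 M.
The salt with the lower threshold [CrO4^2-] precipitates first: PbCrO4.

PbCrO4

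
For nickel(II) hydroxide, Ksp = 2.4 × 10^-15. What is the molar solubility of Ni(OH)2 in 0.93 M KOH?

2.8 × 10^-15 M

Ni(OH)2(s) <=> Ni^2+(aq) + 2 OH^-(aq)
Ksp = [Ni^2+][OH^-]^2
If s mol/L dissolves here, [Ni^2+] = s, [OH^-] = 0.93 + 2s ≈ 0.93 (since OH^- from KOH dominates).
Ksp ≈ s × (0.93)^2
s = 2.8 × 10^-15 M
Check: 2s = 5.5 × 10^-15 ≪ 0.93, so the approximation is valid.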